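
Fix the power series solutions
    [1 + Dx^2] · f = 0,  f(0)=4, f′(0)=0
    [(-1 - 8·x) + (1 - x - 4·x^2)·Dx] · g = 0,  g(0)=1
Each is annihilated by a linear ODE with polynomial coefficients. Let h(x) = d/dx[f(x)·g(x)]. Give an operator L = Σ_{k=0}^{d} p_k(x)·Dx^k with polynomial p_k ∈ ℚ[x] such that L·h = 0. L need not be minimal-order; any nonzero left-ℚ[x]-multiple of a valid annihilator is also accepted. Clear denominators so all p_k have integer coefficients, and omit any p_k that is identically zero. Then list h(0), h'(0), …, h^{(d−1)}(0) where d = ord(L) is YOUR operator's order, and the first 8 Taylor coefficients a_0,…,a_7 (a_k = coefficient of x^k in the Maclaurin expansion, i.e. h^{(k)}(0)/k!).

f: a_k = 4, 0, -2, 0, 1/6, 0, -1/180, 0, …
g: a_k = 1, 1, 5, 9, 29, 65, 181, 441, …
h₀=f·g: eliminate ⇒ L₀, order ≤ 2·1.
Derive L from L₀ (diff closure).
L = (159 - 2·x - 7·x^2 + 8·x^3 + 16·x^4) + (22 + 178·x + 24·x^2 + 64·x^3)·Dx + (-7 + 6·x + 25·x^2 + 8·x^3 + 16·x^4)·Dx^2  (order 2).
h: a_k = 4, 36, 102, 1274/3, 7265/6, 120029/30, 2060723/180, 14457427/420, …
ICs: h(0) = 4, h′(0) = 36.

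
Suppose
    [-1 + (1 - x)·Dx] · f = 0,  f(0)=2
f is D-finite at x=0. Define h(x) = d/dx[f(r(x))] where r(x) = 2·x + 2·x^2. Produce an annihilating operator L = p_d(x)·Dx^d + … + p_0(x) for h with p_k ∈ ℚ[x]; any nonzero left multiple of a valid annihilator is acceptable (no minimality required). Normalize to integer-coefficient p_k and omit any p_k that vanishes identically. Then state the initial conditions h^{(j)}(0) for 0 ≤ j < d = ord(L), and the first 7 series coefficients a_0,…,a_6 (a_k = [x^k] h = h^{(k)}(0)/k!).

L = (6 + 12·x + 12·x^2) + (-1 + 6·x^2 + 4·x^3)·Dx  (order 1).
h: a_k = 4, 24, 96, 352, 1200, 3936, 12544, …
ICs: h(0) = 4.

f: a_k = 2, 2, 2, 2, 2, 2, 2, …
h₀=f(r): pull back L_f along r ⇒ L₀.
Differentiate: ansatz ord ≤ ord L₀ ⇒ L.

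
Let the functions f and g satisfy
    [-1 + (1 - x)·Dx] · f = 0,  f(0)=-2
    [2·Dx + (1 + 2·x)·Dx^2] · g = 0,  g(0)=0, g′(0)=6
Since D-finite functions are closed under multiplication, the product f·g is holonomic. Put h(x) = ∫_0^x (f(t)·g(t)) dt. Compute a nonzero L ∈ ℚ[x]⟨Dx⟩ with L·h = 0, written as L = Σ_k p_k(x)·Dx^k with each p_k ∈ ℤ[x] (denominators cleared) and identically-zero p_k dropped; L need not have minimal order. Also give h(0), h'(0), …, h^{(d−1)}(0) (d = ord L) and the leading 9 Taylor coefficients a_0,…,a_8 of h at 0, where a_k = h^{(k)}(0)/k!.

f: a_k = -2, -2, -2, -2, -2, -2, -2, -2, -2, …
g: a_k = 0, 6, -6, 8, -12, 96/5, -32, 384/7, -96, …
Sym-product of L_f,L_g gives L₀ (≤ ord 2).
h=∫₀ˣh₀: take L = L₀·Dx.
L = 2·Dx + 6·x·Dx^2 + (-1 - x + 2·x^2)·Dx^3  (order 3).
h: a_k = 0, 0, -6, 0, -4, 8/5, -76/15, 24/5, -333/35, …
ICs: h(0) = 0, h′(0) = 0, h′′(0) = -12.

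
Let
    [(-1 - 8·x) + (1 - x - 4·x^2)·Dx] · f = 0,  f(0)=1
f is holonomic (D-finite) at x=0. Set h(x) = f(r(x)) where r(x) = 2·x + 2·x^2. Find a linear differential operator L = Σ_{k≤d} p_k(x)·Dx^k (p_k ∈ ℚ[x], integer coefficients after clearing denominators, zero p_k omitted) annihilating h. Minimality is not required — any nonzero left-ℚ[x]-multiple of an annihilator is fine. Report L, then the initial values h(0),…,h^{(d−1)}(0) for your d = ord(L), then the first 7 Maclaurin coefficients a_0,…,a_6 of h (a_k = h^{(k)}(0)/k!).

L = (2 + 36·x + 96·x^2 + 64·x^3) + (-1 + 2·x + 18·x^2 + 32·x^3 + 16·x^4)·Dx  (order 1).
h: a_k = 1, 2, 22, 112, 700, 4152, 24840, …
ICs: h(0) = 1.

f: a_k = 1, 1, 5, 9, 29, 65, 181, …
Substitute x→r, Dx→(1/r')Dx; clear ⇒ L₀.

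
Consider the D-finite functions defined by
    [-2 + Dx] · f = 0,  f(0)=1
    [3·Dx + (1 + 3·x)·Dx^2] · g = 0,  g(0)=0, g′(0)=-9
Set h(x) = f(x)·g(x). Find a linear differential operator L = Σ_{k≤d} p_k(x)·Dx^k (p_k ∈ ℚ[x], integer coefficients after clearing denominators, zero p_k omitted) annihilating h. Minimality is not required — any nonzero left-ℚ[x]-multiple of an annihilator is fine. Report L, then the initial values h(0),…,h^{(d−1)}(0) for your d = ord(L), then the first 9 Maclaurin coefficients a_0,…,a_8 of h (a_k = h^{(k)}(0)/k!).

f: a_k = 1, 2, 2, 4/3, 2/3, 4/15, 4/45, 8/315, 2/315, …
g: a_k = 0, -9, 27/2, -27, 243/4, -729/5, 729/2, -6561/7, 19683/8, …
L₀ := L_f ⊗_s L_g (sym. prod.), ord ≤ 2.
L = (-2 + 12·x) + (-1 - 12·x)·Dx + (1 + 3·x)·Dx^2  (order 2).
h: a_k = 0, -9, -9/2, -18, 87/4, -663/10, 165, -15193/35, 46187/40, …
ICs: h(0) = 0, h′(0) = -9.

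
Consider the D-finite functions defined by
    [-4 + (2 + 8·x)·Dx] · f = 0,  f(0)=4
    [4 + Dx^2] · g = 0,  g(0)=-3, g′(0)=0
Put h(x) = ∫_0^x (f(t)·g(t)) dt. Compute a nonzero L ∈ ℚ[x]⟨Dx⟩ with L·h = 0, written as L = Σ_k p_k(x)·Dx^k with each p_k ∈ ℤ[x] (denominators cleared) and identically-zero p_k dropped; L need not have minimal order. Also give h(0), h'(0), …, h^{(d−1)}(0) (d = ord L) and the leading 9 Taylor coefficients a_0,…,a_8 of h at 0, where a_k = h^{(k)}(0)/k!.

L = (16 + 32·x + 64·x^2)·Dx + (-4 - 16·x)·Dx^2 + (1 + 8·x + 16·x^2)·Dx^3  (order 3).
h: a_k = 0, -12, -12, 16, 0, 64/5, -128/3, 11776/105, -4736/15, …
ICs: h(0) = 0, h′(0) = -12, h′′(0) = -24.

f: a_k = 4, 8, -8, 16, -40, 112, -336, 1056, -3432, …
g: a_k = -3, 0, 6, 0, -2, 0, 4/15, 0, -2/105, …
L₀ := L_f ⊗_s L_g (sym. prod.), ord ≤ 2.
∫: right-multiply L₀ by Dx.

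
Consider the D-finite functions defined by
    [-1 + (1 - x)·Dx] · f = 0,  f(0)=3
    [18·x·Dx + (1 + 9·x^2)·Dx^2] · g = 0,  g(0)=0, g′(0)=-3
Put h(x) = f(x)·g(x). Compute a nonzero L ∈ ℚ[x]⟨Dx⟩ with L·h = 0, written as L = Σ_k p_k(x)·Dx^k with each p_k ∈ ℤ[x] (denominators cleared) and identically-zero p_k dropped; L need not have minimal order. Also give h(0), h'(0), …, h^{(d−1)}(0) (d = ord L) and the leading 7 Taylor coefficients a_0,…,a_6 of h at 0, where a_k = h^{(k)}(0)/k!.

f: a_k = 3, 3, 3, 3, 3, 3, 3, …
g: a_k = 0, -3, 0, 9, 0, -243/5, 0, …
h₀=f·g: eliminate ⇒ L₀, order ≤ 1·2.
L = 18·x + (2 - 18·x + 36·x^2)·Dx + (-1 + x - 9·x^2 + 9·x^3)·Dx^2  (order 2).
h: a_k = 0, -9, -9, 18, 18, -639/5, -639/5, …
ICs: h(0) = 0, h′(0) = -9.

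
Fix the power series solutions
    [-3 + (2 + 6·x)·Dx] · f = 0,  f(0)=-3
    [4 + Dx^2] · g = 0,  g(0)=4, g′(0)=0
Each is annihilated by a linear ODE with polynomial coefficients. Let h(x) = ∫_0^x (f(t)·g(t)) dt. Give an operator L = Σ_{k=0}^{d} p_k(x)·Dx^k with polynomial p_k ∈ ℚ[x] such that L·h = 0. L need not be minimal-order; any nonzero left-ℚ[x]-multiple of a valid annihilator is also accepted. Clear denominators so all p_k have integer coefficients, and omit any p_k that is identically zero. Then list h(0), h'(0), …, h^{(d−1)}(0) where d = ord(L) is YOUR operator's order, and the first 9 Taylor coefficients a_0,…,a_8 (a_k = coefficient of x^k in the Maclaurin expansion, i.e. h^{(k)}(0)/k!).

L = (43 + 96·x + 144·x^2)·Dx + (-12 - 36·x)·Dx^2 + (4 + 24·x + 36·x^2)·Dx^3  (order 3).
h: a_k = 0, -12, -9, 25/2, 63/16, 19/32, -1093/128, 435961/26880, -704789/20480, …
ICs: h(0) = 0, h′(0) = -12, h′′(0) = -18.

f: a_k = -3, -9/2, 27/8, -81/16, 1215/128, -5103/256, 45927/1024, -216513/2048, 8444007/32768, …
g: a_k = 4, 0, -8, 0, 8/3, 0, -16/45, 0, 8/315, …
f·g: L₀ = L_f ⊗_s L_g, ord ≤ 1·2.
h=∫₀ˣh₀: take L = L₀·Dx.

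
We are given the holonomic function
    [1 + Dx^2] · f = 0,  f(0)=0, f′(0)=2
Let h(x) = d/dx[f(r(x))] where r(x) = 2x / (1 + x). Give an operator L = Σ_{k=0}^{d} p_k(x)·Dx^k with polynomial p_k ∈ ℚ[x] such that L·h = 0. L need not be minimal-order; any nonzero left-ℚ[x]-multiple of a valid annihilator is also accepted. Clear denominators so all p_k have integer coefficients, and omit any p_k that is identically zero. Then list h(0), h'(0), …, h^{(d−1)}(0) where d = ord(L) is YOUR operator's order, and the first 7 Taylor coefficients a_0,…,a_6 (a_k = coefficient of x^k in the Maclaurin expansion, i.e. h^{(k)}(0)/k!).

f: a_k = 0, 2, 0, -1/3, 0, 1/60, 0, …
Substitute x→r, Dx→(1/r')Dx; clear ⇒ L₀.
h=h₀': d/dx-closure on L₀ ⇒ L.
L = (10 + 12·x + 6·x^2) + (6 + 18·x + 18·x^2 + 6·x^3)·Dx + (1 + 4·x + 6·x^2 + 4·x^3 + x^4)·Dx^2  (order 2).
h: a_k = 4, -8, 4, 16, -172/3, 120, -8836/45, …
ICs: h(0) = 4, h′(0) = -8.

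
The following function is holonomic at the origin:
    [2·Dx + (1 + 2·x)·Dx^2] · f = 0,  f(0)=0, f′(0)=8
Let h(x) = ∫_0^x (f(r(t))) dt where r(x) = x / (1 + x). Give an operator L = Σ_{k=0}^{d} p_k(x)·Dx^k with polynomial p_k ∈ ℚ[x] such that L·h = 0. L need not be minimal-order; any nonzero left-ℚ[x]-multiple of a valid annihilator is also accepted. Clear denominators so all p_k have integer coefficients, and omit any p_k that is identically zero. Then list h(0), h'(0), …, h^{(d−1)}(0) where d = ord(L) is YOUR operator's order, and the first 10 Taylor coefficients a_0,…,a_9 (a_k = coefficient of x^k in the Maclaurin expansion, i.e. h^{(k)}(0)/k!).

f: a_k = 0, 8, -8, 32/3, -16, 128/5, -128/3, 512/7, -128, 2048/9, …
Change of var in L_f (x↦r) gives L₀.
h=∫₀ˣh₀: take L = L₀·Dx.
L = (4 + 6·x)·Dx^2 + (1 + 4·x + 3·x^2)·Dx^3  (order 3).
h: a_k = 0, 0, 4, -16/3, 26/3, -16, 484/15, -208/3, 1093/7, -3280/9, …
ICs: h(0) = 0, h′(0) = 0, h′′(0) = 8.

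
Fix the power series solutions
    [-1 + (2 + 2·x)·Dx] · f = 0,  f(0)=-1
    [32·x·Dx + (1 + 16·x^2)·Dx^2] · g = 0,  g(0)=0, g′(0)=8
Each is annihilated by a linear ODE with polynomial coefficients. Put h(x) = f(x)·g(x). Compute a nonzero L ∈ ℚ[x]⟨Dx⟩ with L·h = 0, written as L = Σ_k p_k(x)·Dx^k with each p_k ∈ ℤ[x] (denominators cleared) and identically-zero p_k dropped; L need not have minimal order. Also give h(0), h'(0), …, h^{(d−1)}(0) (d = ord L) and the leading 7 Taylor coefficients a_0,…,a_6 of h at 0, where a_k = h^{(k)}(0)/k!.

L = (3 - 64·x - 16·x^2) + (-4 + 124·x + 192·x^2 + 64·x^3)·Dx + (4 + 8·x + 68·x^2 + 128·x^3 + 64·x^4)·Dx^2  (order 2).
h: a_k = 0, -8, -4, 131/3, 125/6, -99509/240, -97129/480, …
ICs: h(0) = 0, h′(0) = -8.

f: a_k = -1, -1/2, 1/8, -1/16, 5/128, -7/256, 21/1024, …
g: a_k = 0, 8, 0, -128/3, 0, 2048/5, 0, …
h₀=f·g: eliminate ⇒ L₀, order ≤ 1·2.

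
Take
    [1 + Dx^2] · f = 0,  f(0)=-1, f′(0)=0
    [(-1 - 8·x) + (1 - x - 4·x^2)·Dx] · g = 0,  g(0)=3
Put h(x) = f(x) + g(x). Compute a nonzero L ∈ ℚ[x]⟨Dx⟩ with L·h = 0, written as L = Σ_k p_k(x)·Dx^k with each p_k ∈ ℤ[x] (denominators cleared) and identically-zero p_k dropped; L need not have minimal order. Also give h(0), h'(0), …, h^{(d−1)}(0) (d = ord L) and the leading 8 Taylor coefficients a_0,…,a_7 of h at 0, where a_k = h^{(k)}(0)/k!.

L = (-55 - 486·x - 553·x^2 - 1488·x^3 - 80·x^4 - 128·x^5) + (11 + 11·x + 23·x^2 - 169·x^3 - 348·x^4 - 48·x^5 - 64·x^6)·Dx + (-55 - 486·x - 553·x^2 - 1488·x^3 - 80·x^4 - 128·x^5)·Dx^2 + (11 + 11·x + 23·x^2 - 169·x^3 - 348·x^4 - 48·x^5 - 64·x^6)·Dx^3  (order 3).
h: a_k = 2, 3, 31/2, 27, 2087/24, 195, 390961/720, 1323, …
ICs: h(0) = 2, h′(0) = 3, h′′(0) = 31.

f: a_k = -1, 0, 1/2, 0, -1/24, 0, 1/720, 0, …
g: a_k = 3, 3, 15, 27, 87, 195, 543, 1323, …
Sum ⇒ L₀ = lclm(L_f,L_g) in ℚ(x)⟨Dx⟩.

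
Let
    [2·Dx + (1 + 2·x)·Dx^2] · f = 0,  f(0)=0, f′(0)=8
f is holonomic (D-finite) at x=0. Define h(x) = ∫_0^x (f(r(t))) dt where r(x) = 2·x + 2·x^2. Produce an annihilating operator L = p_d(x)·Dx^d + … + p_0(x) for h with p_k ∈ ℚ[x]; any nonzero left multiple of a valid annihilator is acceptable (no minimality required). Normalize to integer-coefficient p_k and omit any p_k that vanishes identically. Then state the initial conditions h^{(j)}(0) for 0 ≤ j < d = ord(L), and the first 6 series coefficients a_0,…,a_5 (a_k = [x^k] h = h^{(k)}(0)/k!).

f: a_k = 0, 8, -8, 32/3, -16, 128/5, …
L₀ from L_f via x↦r, Dx↦r'^{-1}Dx.
∫: right-multiply L₀ by Dx.
L = 2·Dx^2 + (1 + 2·x)·Dx^3  (order 3).
h: a_k = 0, 0, 8, -16/3, 16/3, -32/5, …
ICs: h(0) = 0, h′(0) = 0, h′′(0) = 16.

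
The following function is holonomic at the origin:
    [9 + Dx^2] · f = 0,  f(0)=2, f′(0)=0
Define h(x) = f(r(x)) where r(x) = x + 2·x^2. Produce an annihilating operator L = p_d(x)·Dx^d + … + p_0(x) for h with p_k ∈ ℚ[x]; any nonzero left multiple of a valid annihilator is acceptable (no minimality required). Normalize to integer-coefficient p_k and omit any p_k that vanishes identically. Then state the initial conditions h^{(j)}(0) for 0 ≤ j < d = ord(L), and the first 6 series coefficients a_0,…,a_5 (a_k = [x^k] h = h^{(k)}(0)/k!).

f: a_k = 2, 0, -9, 0, 27/4, 0, …
Change of var in L_f (x↦r) gives L₀.
L = (9 + 108·x + 432·x^2 + 576·x^3) - 4·Dx + (1 + 4·x)·Dx^2  (order 2).
h: a_k = 2, 0, -9, -36, -117/4, 54, …
ICs: h(0) = 2, h′(0) = 0.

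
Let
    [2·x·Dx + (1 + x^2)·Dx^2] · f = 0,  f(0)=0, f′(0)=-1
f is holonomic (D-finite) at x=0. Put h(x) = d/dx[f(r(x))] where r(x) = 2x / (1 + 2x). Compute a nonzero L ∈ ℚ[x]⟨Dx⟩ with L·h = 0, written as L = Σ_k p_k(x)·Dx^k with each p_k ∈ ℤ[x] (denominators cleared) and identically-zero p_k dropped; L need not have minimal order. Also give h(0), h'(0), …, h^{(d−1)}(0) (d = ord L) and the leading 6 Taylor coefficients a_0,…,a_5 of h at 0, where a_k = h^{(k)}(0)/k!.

L = (4 + 16·x) + (1 + 4·x + 8·x^2)·Dx  (order 1).
h: a_k = -2, 8, -16, 0, 128, -512, …
ICs: h(0) = -2.

f: a_k = 0, -1, 0, 1/3, 0, -1/5, …
Change of var in L_f (x↦r) gives L₀.
h₀' ⇒ L via d/dx closure of L₀.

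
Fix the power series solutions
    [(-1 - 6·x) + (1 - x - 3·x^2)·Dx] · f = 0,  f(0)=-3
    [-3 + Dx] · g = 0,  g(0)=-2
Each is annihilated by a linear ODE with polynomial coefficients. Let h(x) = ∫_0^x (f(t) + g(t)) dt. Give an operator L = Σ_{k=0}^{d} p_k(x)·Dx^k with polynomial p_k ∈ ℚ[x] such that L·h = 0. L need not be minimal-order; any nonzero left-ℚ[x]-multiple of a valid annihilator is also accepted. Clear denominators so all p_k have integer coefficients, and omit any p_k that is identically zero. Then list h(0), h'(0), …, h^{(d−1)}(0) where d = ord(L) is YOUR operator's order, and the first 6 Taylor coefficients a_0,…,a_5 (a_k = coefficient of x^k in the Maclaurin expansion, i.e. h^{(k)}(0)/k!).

L = (-15 - 9·x - 243·x^2 - 162·x^3)·Dx + (-1 + 36·x + 99·x^2 - 54·x^3 - 81·x^4)·Dx^2 + (2 - 11·x - 6·x^2 + 36·x^3 + 27·x^4)·Dx^3  (order 3).
h: a_k = 0, -5, -9/2, -7, -15/2, -51/4, …
ICs: h(0) = 0, h′(0) = -5, h′′(0) = -9.

f: a_k = -3, -3, -12, -21, -57, -120, …
g: a_k = -2, -6, -9, -9, -27/4, -81/20, …
f+g: L₀ = lclm(L_f,L_g), ord ≤ 1+1.
h=∫₀ˣh₀: take L = L₀·Dx.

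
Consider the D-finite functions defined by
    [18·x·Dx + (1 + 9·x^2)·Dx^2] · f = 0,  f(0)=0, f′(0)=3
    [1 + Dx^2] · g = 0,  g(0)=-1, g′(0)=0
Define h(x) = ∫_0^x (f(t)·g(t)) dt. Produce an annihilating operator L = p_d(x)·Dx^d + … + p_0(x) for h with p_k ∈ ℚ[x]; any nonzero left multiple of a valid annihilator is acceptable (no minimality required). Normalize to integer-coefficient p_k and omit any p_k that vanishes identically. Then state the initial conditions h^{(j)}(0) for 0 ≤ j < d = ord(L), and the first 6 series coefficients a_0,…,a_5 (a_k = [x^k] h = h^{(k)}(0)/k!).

L = (370 + 9594·x^2 + 4131·x^4 + 2916·x^6 + 6561·x^8)·Dx + (684·x + 6804·x^3 + 8748·x^5 + 26244·x^7)·Dx^2 + (380 + 9792·x^2 + 5346·x^4 + 5832·x^6 + 13122·x^8)·Dx^3 + (684·x + 6804·x^3 + 8748·x^5 + 26244·x^7)·Dx^4 + (10 + 198·x^2 + 1215·x^4 + 2916·x^6 + 6561·x^8)·Dx^5  (order 5).
h: a_k = 0, 0, -3/2, 0, 21/8, 0, …
ICs: h(0) = 0, h′(0) = 0, h′′(0) = -3, h′′′(0) = 0, h′′′′(0) = 63.

f: a_k = 0, 3, 0, -9, 0, 243/5, …
g: a_k = -1, 0, 1/2, 0, -1/24, 0, …
Product ⇒ symmetric product L₀, ord ≤ 4.
h=∫h₀ ⇒ L = L₀·Dx.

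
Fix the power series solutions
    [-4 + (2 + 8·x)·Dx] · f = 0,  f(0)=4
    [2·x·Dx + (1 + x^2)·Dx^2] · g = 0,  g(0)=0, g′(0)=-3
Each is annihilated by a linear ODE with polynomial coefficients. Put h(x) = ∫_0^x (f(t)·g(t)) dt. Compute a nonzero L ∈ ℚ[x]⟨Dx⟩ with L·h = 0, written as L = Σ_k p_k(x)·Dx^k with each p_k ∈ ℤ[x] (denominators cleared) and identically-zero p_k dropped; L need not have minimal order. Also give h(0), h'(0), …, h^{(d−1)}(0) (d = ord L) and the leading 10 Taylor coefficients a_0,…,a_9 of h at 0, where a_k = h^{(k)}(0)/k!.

L = (12 - 4·x - 4·x^2)·Dx + (-4 - 14·x + 12·x^2 + 16·x^3)·Dx^2 + (1 + 8·x + 17·x^2 + 8·x^3 + 16·x^4)·Dx^3  (order 3).
h: a_k = 0, 0, -6, -8, 7, -8, 274/15, -232/5, 8527/70, -107176/315, …
ICs: h(0) = 0, h′(0) = 0, h′′(0) = -12.

f: a_k = 4, 8, -8, 16, -40, 112, -336, 1056, -3432, 11440, …
g: a_k = 0, -3, 0, 1, 0, -3/5, 0, 3/7, 0, -1/3, …
f·g: L₀ = L_f ⊗_s L_g, ord ≤ 1·2.
h=∫₀ˣh₀: take L = L₀·Dx.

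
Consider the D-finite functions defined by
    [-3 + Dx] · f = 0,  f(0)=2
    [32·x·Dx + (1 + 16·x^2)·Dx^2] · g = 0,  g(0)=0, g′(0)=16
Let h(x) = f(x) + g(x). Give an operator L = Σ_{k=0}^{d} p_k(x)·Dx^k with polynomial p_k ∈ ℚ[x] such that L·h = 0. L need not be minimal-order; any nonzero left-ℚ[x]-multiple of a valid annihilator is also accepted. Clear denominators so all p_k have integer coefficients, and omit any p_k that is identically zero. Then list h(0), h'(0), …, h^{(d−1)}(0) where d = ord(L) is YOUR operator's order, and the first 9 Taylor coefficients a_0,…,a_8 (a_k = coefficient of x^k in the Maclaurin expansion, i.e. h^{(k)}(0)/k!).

L = (96 - 288·x - 4608·x^2 - 4608·x^3)·Dx + (-41 + 1248·x^2 - 2304·x^4)·Dx^2 + (3 + 32·x + 96·x^2 + 512·x^3 + 768·x^4)·Dx^3  (order 3).
h: a_k = 2, 22, 9, -229/3, 27/4, 3293/4, 81/40, -2621197/280, 729/2240, …
ICs: h(0) = 2, h′(0) = 22, h′′(0) = 18.

f: a_k = 2, 6, 9, 9, 27/4, 81/20, 81/40, 243/280, 729/2240, …
g: a_k = 0, 16, 0, -256/3, 0, 4096/5, 0, -65536/7, 0, …
Sum ⇒ L₀ = lclm(L_f,L_g) in ℚ(x)⟨Dx⟩.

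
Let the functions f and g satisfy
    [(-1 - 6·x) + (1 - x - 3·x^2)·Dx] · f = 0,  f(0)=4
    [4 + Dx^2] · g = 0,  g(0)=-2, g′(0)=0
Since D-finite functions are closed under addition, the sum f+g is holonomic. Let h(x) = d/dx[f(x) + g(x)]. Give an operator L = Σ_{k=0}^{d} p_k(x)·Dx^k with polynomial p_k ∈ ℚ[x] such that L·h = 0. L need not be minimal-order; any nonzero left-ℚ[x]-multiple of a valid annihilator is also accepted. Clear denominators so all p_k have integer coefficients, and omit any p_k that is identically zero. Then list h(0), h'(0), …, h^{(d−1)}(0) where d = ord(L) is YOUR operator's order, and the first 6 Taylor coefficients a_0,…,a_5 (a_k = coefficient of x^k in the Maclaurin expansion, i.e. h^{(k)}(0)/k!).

f: a_k = 4, 4, 16, 28, 76, 160, …
g: a_k = -2, 0, 4, 0, -4/3, 0, …
Weyl lclm of L_f,L_g ⇒ L₀ (ord ≤ 3).
Derive L from L₀ (diff closure).
L = (976 + 5056·x + 17104·x^2 + 11760·x^3 + 18720·x^4 + 3888·x^5 + 3888·x^6) + (-92 - 516·x + 372·x^2 + 1232·x^3 + 2280·x^4 + 3240·x^5 + 1512·x^6 + 1296·x^7)·Dx + (244 + 1264·x + 4276·x^2 + 2940·x^3 + 4680·x^4 + 972·x^5 + 972·x^6)·Dx^2 + (-23 - 129·x + 93·x^2 + 308·x^3 + 570·x^4 + 810·x^5 + 378·x^6 + 324·x^7)·Dx^3  (order 3).
h: a_k = 4, 40, 84, 896/3, 800, 34936/15, …
ICs: h(0) = 4, h′(0) = 40, h′′(0) = 168.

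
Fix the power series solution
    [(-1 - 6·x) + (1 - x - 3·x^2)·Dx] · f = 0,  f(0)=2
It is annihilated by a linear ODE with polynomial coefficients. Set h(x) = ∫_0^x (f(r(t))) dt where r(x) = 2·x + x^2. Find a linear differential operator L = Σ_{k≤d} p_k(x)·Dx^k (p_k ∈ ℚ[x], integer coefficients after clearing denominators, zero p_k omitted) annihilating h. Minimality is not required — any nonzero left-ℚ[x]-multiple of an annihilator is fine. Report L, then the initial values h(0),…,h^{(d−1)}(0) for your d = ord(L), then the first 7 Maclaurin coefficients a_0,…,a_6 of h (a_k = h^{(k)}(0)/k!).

L = (2 + 26·x + 36·x^2 + 12·x^3)·Dx + (-1 + 2·x + 13·x^2 + 12·x^3 + 3·x^4)·Dx^2  (order 2).
h: a_k = 0, 2, 2, 34/3, 36, 784/5, 1930/3, …
ICs: h(0) = 0, h′(0) = 2.

f: a_k = 2, 2, 8, 14, 38, 80, 194, …
f∘r: x↦r, Dx↦Dx/r' in L_f ⇒ L₀.
∫: right-multiply L₀ by Dx.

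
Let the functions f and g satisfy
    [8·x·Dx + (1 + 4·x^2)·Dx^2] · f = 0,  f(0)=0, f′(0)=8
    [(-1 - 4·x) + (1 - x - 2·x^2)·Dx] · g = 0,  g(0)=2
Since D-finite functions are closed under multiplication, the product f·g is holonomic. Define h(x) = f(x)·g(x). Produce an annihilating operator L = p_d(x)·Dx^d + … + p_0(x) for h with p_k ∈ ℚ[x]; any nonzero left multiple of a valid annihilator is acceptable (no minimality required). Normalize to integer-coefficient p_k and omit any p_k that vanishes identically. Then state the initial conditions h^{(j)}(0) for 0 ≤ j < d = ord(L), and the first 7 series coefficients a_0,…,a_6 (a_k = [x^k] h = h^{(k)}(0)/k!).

L = (4 + 8·x + 48·x^2) + (2 + 16·x^2 + 48·x^3)·Dx + (-1 + x - 2·x^2 + 4·x^3 + 8·x^4)·Dx^2  (order 2).
h: a_k = 0, 16, 16, 80/3, 176/3, 816/5, 4208/15, …
ICs: h(0) = 0, h′(0) = 16.

f: a_k = 0, 8, 0, -32/3, 0, 128/5, 0, …
g: a_k = 2, 2, 6, 10, 22, 42, 86, …
Product ⇒ symmetric product L₀, ord ≤ 2.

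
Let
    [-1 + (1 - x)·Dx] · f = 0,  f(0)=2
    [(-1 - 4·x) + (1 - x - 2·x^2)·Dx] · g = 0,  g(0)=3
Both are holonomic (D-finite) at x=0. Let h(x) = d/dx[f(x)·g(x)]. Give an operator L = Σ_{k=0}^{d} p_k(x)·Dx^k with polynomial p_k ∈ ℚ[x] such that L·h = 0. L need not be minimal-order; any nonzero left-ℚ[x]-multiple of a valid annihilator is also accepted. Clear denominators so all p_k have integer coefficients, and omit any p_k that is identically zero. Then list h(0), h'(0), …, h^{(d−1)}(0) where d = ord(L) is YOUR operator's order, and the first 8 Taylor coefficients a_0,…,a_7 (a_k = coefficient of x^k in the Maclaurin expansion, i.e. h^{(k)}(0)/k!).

f: a_k = 2, 2, 2, 2, 2, 2, 2, 2, …
g: a_k = 3, 3, 9, 15, 33, 63, 129, 255, …
f·g: L₀ = L_f ⊗_s L_g, ord ≤ 1·1.
Differentiate: ansatz ord ≤ ord L₀ ⇒ L.
L = (5 - 9·x^2 - 16·x^3 + 24·x^4) + (-1 + x + 6·x^2 - 7·x^3 - 5·x^4 + 6·x^5)·Dx  (order 1).
h: a_k = 12, 60, 180, 504, 1260, 3060, 7140, 16368, …
ICs: h(0) = 12.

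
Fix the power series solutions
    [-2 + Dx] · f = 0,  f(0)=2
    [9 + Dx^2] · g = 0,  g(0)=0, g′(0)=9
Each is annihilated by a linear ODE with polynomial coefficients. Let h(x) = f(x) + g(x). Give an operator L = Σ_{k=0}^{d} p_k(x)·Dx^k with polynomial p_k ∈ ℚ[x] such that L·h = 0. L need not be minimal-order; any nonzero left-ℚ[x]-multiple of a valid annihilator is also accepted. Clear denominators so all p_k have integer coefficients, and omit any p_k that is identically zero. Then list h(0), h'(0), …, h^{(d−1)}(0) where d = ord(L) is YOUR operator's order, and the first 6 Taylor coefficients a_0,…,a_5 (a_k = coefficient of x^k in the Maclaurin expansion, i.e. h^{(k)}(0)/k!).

f: a_k = 2, 4, 4, 8/3, 4/3, 8/15, …
g: a_k = 0, 9, 0, -27/2, 0, 243/40, …
f+g: L₀ = lclm(L_f,L_g), ord ≤ 1+2.
L = -18 + 9·Dx - 2·Dx^2 + Dx^3  (order 3).
h: a_k = 2, 13, 4, -65/6, 4/3, 793/120, …
ICs: h(0) = 2, h′(0) = 13, h′′(0) = 8.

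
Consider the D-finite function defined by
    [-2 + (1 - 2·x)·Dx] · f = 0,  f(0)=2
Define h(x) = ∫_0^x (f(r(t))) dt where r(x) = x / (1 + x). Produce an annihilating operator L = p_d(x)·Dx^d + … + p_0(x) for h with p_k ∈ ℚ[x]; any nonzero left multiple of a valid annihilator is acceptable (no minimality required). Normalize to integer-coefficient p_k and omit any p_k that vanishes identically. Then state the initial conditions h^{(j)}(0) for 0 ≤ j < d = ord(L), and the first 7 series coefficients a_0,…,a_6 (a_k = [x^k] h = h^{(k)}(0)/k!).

f: a_k = 2, 4, 8, 16, 32, 64, 128, …
Substitute x→r, Dx→(1/r')Dx; clear ⇒ L₀.
∫: right-multiply L₀ by Dx.
L = 2·Dx + (-1 + x^2)·Dx^2  (order 2).
h: a_k = 0, 2, 2, 4/3, 1, 4/5, 2/3, …
ICs: h(0) = 0, h′(0) = 2.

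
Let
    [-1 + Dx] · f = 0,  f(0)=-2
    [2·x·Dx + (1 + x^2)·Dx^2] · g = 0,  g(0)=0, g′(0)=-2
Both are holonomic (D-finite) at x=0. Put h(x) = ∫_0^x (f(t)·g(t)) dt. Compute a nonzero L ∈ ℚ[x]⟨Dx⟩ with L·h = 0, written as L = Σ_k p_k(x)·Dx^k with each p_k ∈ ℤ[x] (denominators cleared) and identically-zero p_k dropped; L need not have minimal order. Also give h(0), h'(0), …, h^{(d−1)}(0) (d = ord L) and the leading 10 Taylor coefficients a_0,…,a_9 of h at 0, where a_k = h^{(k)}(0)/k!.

L = (1 - 2·x + x^2)·Dx + (-2 + 2·x - 2·x^2)·Dx^2 + (1 + x^2)·Dx^3  (order 3).
h: a_k = 0, 0, 2, 4/3, 1/6, -2/15, 1/20, 11/126, -31/1120, -113/2268, …
ICs: h(0) = 0, h′(0) = 0, h′′(0) = 4.

f: a_k = -2, -2, -1, -1/3, -1/12, -1/60, -1/360, -1/2520, -1/20160, -1/181440, …
g: a_k = 0, -2, 0, 2/3, 0, -2/5, 0, 2/7, 0, -2/9, …
L₀ := L_f ⊗_s L_g (sym. prod.), ord ≤ 2.
h=∫h₀ ⇒ L = L₀·Dx.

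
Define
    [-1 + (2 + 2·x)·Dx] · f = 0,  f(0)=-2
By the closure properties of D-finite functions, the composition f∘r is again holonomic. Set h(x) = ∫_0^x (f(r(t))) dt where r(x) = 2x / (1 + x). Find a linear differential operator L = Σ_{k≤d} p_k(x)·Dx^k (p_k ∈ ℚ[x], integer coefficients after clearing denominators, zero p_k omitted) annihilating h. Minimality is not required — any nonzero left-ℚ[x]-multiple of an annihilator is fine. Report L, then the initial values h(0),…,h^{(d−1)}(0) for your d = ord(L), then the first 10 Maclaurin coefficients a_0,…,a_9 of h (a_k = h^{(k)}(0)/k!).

f: a_k = -2, -1, 1/4, -1/8, 5/64, -7/128, 21/512, -33/1024, 429/16384, -715/32768, …
Change of var in L_f (x↦r) gives L₀.
h=∫h₀ ⇒ L = L₀·Dx.
L = -Dx + (1 + 4·x + 3·x^2)·Dx^2  (order 2).
h: a_k = 0, -2, -1, 1, -5/4, 37/20, -25/8, 327/56, -753/64, 1605/64, …
ICs: h(0) = 0, h′(0) = -2.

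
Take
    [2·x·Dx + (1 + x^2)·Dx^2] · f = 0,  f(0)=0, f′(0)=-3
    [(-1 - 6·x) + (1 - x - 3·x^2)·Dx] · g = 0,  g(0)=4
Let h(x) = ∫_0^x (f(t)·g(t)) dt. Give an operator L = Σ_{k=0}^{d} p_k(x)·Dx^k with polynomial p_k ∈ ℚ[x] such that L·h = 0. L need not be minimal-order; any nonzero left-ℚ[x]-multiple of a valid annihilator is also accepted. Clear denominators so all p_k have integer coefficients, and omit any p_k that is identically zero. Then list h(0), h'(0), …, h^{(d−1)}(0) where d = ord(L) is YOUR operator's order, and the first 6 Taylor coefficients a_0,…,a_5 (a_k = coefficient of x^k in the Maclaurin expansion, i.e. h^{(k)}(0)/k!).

f: a_k = 0, -3, 0, 1, 0, -3/5, …
g: a_k = 4, 4, 16, 28, 76, 160, …
h₀=f·g: eliminate ⇒ L₀, order ≤ 2·1.
h=∫h₀ ⇒ L = L₀·Dx.
L = (6 + 2·x + 18·x^2)·Dx + (2 + 10·x + 4·x^2 + 18·x^3)·Dx^2 + (-1 + x + 2·x^2 + x^3 + 3·x^4)·Dx^3  (order 3).
h: a_k = 0, 0, -6, -4, -11, -16, …
ICs: h(0) = 0, h′(0) = 0, h′′(0) = -12.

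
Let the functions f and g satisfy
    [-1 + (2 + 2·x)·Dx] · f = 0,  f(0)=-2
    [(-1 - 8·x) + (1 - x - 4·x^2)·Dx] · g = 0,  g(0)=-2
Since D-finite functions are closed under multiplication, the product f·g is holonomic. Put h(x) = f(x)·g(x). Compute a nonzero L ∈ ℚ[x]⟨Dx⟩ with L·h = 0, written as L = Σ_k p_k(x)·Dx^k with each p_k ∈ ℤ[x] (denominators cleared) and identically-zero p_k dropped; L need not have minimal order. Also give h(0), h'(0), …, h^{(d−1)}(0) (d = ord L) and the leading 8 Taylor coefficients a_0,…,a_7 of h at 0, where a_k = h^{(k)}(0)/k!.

f: a_k = -2, -1, 1/4, -1/8, 5/64, -7/128, 21/512, -33/1024, …
g: a_k = -2, -2, -10, -18, -58, -130, -362, -882, …
Sym-product of L_f,L_g gives L₀ (≤ ord 1).
L = (3 + 17·x + 12·x^2) + (-2 + 10·x^2 + 8·x^3)·Dx  (order 1).
h: a_k = 4, 6, 43/2, 183/4, 4211/32, 20141/64, 215295/256, 1075135/512, …
ICs: h(0) = 4.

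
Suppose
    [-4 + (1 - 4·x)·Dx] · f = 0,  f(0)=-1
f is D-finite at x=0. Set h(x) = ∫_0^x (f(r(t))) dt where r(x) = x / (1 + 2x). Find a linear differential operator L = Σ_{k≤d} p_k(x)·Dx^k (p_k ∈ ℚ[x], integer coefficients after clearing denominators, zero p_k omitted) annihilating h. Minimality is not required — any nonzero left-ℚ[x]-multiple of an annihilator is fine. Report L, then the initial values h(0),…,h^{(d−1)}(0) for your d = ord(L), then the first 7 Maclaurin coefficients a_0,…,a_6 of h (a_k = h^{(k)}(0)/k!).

f: a_k = -1, -4, -16, -64, -256, -1024, -4096, …
L₀ from L_f via x↦r, Dx↦r'^{-1}Dx.
Integrate: L := L₀·Dx.
L = 4·Dx + (-1 + 4·x^2)·Dx^2  (order 2).
h: a_k = 0, -1, -2, -8/3, -4, -32/5, -32/3, …
ICs: h(0) = 0, h′(0) = -1.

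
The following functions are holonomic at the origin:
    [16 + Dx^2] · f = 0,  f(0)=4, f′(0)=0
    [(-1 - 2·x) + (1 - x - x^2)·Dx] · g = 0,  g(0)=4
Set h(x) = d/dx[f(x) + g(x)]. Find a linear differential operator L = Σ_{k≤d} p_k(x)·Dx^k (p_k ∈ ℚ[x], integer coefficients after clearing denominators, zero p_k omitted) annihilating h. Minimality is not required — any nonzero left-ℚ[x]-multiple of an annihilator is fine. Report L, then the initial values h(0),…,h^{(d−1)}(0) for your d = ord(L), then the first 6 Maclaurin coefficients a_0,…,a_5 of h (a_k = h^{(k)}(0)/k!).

f: a_k = 4, 0, -32, 0, 128/3, 0, …
g: a_k = 4, 4, 8, 12, 20, 32, …
Weyl lclm of L_f,L_g ⇒ L₀ (ord ≤ 3).
h=h₀': d/dx-closure on L₀ ⇒ L.
L = (1472 + 2624·x + 2560·x^2 + 640·x^3 + 2240·x^4 + 2304·x^5 + 768·x^6) + (-272 - 112·x + 1008·x^2 - 160·x^3 - 800·x^4 + 576·x^5 + 896·x^6 + 256·x^7)·Dx + (92 + 164·x + 160·x^2 + 40·x^3 + 140·x^4 + 144·x^5 + 48·x^6)·Dx^2 + (-17 - 7·x + 63·x^2 - 10·x^3 - 50·x^4 + 36·x^5 + 56·x^6 + 16·x^7)·Dx^3  (order 3).
h: a_k = 4, -48, 36, 752/3, 160, 2632/15, …
ICs: h(0) = 4, h′(0) = -48, h′′(0) = 72.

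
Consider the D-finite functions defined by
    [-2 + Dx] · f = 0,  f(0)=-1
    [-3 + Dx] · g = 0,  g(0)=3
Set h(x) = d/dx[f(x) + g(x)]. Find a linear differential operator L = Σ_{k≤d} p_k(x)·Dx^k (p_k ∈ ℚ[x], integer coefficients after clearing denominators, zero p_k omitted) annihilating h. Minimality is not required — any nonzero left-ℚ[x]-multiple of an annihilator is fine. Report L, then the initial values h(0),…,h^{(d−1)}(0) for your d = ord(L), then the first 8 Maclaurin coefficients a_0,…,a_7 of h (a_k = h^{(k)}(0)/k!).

L = 6 - 5·Dx + Dx^2  (order 2).
h: a_k = 7, 23, 73/2, 227/6, 697/24, 2123/120, 6433/720, 19427/5040, …
ICs: h(0) = 7, h′(0) = 23.

f: a_k = -1, -2, -2, -4/3, -2/3, -4/15, -4/45, -8/315, …
g: a_k = 3, 9, 27/2, 27/2, 81/8, 243/40, 243/80, 729/560, …
Sum ⇒ L₀ = lclm(L_f,L_g) in ℚ(x)⟨Dx⟩.
Derive L from L₀ (diff closure).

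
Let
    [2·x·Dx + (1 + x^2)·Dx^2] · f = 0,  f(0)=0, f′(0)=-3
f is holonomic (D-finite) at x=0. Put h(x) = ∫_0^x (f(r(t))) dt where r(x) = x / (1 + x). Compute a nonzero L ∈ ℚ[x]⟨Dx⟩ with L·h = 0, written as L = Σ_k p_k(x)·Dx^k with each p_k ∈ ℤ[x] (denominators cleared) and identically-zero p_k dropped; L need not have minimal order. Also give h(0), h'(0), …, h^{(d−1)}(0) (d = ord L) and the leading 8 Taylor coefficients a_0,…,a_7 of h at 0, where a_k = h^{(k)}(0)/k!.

f: a_k = 0, -3, 0, 1, 0, -3/5, 0, 3/7, …
Substitute x→r, Dx→(1/r')Dx; clear ⇒ L₀.
h=∫₀ˣh₀: take L = L₀·Dx.
L = (2 + 4·x)·Dx^2 + (1 + 2·x + 2·x^2)·Dx^3  (order 3).
h: a_k = 0, 0, -3/2, 1, -1/2, 0, 2/5, -4/7, …
ICs: h(0) = 0, h′(0) = 0, h′′(0) = -3.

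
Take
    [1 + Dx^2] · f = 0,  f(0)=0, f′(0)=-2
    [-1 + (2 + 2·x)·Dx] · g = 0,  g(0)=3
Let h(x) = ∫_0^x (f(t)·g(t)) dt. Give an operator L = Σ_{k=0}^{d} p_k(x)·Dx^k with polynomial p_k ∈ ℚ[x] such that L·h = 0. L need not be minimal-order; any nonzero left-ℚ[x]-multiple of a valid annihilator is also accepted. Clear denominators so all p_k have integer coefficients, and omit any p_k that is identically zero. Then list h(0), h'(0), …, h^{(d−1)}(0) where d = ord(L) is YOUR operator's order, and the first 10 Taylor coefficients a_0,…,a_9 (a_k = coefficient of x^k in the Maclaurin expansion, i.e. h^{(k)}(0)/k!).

f: a_k = 0, -2, 0, 1/3, 0, -1/60, 0, 1/2520, 0, -1/181440, …
g: a_k = 3, 3/2, -3/8, 3/16, -15/128, 21/256, -63/1024, 99/2048, -1287/32768, 2145/65536, …
h₀=f·g: eliminate ⇒ L₀, order ≤ 2·1.
h=∫₀ˣh₀: take L = L₀·Dx.
L = (7 + 8·x + 4·x^2)·Dx + (-4 - 4·x)·Dx^2 + (4 + 8·x + 4·x^2)·Dx^3  (order 3).
h: a_k = 0, 0, -3, -1, 7/16, 1/40, 19/1920, -81/4480, 983/86016, -7727/967680, …
ICs: h(0) = 0, h′(0) = 0, h′′(0) = -6.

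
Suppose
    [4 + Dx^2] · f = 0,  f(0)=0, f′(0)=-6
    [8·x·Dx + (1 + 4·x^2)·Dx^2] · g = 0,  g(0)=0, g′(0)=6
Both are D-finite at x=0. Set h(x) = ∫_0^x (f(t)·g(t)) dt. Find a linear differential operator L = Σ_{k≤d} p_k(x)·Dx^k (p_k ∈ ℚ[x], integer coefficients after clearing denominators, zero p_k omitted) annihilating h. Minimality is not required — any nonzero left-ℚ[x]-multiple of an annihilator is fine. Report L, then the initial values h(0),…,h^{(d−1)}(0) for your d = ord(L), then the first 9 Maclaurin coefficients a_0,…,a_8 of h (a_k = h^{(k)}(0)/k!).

L = (80 + 832·x^2 + 1408·x^4 + 2048·x^6 + 2048·x^8)·Dx + (96·x + 640·x^3 + 1536·x^5 + 2048·x^7)·Dx^2 + (24 + 256·x^2 + 576·x^4 + 1024·x^6 + 1024·x^8)·Dx^3 + (24·x + 160·x^3 + 384·x^5 + 512·x^7)·Dx^4 + (1 + 12·x^2 + 56·x^4 + 128·x^6 + 128·x^8)·Dx^5  (order 5).
h: a_k = 0, 0, 0, -12, 0, 72/5, 0, -152/7, 0, …
ICs: h(0) = 0, h′(0) = 0, h′′(0) = 0, h′′′(0) = -72, h′′′′(0) = 0.

f: a_k = 0, -6, 0, 4, 0, -4/5, 0, 8/105, 0, …
g: a_k = 0, 6, 0, -8, 0, 96/5, 0, -384/7, 0, …
Product ⇒ symmetric product L₀, ord ≤ 4.
h=∫₀ˣh₀: take L = L₀·Dx.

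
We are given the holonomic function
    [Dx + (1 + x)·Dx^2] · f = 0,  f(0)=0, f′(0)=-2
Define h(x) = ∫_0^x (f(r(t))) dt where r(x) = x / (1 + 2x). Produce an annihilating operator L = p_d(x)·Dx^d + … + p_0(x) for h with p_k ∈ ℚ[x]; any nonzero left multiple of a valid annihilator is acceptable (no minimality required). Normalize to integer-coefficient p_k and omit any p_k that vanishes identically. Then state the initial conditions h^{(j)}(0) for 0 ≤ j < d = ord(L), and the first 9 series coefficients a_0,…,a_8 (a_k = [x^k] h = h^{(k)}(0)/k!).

L = (5 + 12·x)·Dx^2 + (1 + 5·x + 6·x^2)·Dx^3  (order 3).
h: a_k = 0, 0, -1, 5/3, -19/6, 13/2, -211/15, 95/3, -2059/28, …
ICs: h(0) = 0, h′(0) = 0, h′′(0) = -2.

f: a_k = 0, -2, 1, -2/3, 1/2, -2/5, 1/3, -2/7, 1/4, …
Change of var in L_f (x↦r) gives L₀.
h=∫₀ˣh₀: take L = L₀·Dx.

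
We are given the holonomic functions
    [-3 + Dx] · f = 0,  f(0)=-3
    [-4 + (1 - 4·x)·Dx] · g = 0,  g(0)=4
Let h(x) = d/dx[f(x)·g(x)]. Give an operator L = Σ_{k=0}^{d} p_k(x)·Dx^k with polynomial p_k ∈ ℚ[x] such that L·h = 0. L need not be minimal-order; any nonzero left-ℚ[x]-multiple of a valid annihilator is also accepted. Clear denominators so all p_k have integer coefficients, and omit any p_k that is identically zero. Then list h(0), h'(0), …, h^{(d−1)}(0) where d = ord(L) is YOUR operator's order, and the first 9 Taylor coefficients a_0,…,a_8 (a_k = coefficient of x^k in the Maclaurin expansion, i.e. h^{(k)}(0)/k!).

f: a_k = -3, -9, -27/2, -27/2, -81/8, -243/40, -243/80, -729/560, -2187/4480, …
g: a_k = 4, 16, 64, 256, 1024, 4096, 16384, 65536, 262144, …
f·g: L₀ = L_f ⊗_s L_g, ord ≤ 1·1.
Differentiate: ansatz ord ≤ ord L₀ ⇒ L.
L = (65 - 168·x + 144·x^2) + (-7 + 40·x - 48·x^2)·Dx  (order 1).
h: a_k = -84, -780, -4842, -25986, -260103/2, -6243201/10, -11654121/4, -266380221/20, -67127822253/1120, …
ICs: h(0) = -84.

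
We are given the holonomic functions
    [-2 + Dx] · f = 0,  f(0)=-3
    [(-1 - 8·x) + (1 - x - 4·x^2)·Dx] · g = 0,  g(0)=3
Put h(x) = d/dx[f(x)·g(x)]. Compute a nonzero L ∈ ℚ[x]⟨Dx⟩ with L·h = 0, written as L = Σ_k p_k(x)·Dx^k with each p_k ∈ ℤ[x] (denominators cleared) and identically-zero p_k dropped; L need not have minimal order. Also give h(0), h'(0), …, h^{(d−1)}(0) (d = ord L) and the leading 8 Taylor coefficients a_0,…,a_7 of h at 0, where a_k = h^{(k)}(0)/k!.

f: a_k = -3, -6, -6, -4, -2, -4/5, -4/15, -8/105, …
g: a_k = 3, 3, 15, 27, 87, 195, 543, 1323, …
h₀=f·g: eliminate ⇒ L₀, order ≤ 1·1.
h₀' ⇒ L via d/dx closure of L₀.
L = (18 + 44·x + 20·x^2 - 96·x^3 + 64·x^4) + (-3 - 3·x + 26·x^2 + 16·x^3 - 32·x^4)·Dx  (order 1).
h: a_k = -27, -162, -603, -2124, -6687, -103866/5, -308421/5, -6345048/35, …
ICs: h(0) = -27.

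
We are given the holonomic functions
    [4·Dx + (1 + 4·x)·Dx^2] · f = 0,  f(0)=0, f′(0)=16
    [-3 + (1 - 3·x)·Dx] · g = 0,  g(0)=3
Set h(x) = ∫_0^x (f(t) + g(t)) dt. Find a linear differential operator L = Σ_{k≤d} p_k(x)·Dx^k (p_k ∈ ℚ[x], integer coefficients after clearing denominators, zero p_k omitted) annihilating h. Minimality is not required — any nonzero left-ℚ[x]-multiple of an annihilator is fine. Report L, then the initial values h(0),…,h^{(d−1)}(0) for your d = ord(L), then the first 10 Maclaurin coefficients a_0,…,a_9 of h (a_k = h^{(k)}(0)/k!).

f: a_k = 0, 16, -32, 256/3, -256, 4096/5, -8192/3, 65536/7, -32768, 1048576/9, …
g: a_k = 3, 9, 27, 81, 243, 729, 2187, 6561, 19683, 59049, …
Sum ⇒ L₀ = lclm(L_f,L_g) in ℚ(x)⟨Dx⟩.
∫: right-multiply L₀ by Dx.
L = (-204 - 144·x)·Dx^2 + (-11 - 312·x - 288·x^2)·Dx^3 + (5 + 11·x - 54·x^2 - 72·x^3)·Dx^4  (order 4).
h: a_k = 0, 3, 25/2, -5/3, 499/12, -13/5, 7741/30, -233/3, 111463/56, -13085/9, …
ICs: h(0) = 0, h′(0) = 3, h′′(0) = 25, h′′′(0) = -10.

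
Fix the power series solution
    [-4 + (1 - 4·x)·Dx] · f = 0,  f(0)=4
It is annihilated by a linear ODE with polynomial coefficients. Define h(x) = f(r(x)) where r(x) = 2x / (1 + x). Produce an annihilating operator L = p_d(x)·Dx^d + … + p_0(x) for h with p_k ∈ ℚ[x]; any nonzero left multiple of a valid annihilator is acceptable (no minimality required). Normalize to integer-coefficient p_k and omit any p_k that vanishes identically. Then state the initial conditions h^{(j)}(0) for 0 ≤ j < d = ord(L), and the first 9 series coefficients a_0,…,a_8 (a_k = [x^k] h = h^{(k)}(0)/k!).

L = 8 + (-1 + 6·x + 7·x^2)·Dx  (order 1).
h: a_k = 4, 32, 224, 1568, 10976, 76832, 537824, 3764768, 26353376, …
ICs: h(0) = 4.

f: a_k = 4, 16, 64, 256, 1024, 4096, 16384, 65536, 262144, …
L₀ from L_f via x↦r, Dx↦r'^{-1}Dx.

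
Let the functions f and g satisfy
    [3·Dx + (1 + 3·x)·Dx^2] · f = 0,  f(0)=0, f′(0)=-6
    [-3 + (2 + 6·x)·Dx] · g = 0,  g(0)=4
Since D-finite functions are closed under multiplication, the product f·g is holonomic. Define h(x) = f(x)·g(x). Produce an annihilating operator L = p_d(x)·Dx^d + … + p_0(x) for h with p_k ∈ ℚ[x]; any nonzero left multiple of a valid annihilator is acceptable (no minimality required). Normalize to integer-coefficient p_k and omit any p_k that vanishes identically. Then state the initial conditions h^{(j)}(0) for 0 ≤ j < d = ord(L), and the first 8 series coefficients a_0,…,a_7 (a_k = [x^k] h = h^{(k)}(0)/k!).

L = 9 + (4 + 24·x + 36·x^2)·Dx^2  (order 2).
h: a_k = 0, -24, 0, 9, -27, 5751/80, -7533/40, 2218347/4480, …
ICs: h(0) = 0, h′(0) = -24.

f: a_k = 0, -6, 9, -18, 81/2, -486/5, 243, -4374/7, …
g: a_k = 4, 6, -9/2, 27/4, -405/32, 1701/64, -15309/256, 72171/512, …
Product ⇒ symmetric product L₀, ord ≤ 2.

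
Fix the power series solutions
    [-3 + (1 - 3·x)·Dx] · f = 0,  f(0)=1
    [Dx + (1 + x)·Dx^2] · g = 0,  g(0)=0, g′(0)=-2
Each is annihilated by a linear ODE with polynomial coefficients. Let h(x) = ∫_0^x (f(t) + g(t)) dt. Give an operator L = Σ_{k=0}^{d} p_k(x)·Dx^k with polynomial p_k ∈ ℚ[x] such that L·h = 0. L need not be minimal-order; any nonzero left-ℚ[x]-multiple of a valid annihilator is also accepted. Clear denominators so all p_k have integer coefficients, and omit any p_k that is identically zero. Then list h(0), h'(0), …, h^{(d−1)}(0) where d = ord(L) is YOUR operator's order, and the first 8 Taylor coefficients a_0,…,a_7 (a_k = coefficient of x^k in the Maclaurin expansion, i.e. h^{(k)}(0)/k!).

L = (66 + 18·x)·Dx^2 + (52 + 120·x + 36·x^2)·Dx^3 + (-7 + 11·x + 27·x^2 + 9·x^3)·Dx^4  (order 4).
h: a_k = 0, 1, 1/2, 10/3, 79/12, 163/10, 1213/30, 2188/21, …
ICs: h(0) = 0, h′(0) = 1, h′′(0) = 1, h′′′(0) = 20.

f: a_k = 1, 3, 9, 27, 81, 243, 729, 2187, …
g: a_k = 0, -2, 1, -2/3, 1/2, -2/5, 1/3, -2/7, …
Weyl lclm of L_f,L_g ⇒ L₀ (ord ≤ 3).
h=∫h₀ ⇒ L = L₀·Dx.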